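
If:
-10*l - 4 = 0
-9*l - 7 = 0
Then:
No Solution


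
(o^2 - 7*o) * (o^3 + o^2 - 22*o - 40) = o^5 - 6*o^4 - 29*o^3 + 114*o^2 + 280*o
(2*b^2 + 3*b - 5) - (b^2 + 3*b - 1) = b^2 - 4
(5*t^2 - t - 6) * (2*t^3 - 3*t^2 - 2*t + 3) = 10*t^5 - 17*t^4 - 19*t^3 + 35*t^2 + 9*t - 18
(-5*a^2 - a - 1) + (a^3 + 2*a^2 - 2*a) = a^3 - 3*a^2 - 3*a - 1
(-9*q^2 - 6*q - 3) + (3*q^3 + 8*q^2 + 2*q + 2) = 3*q^3 - q^2 - 4*q - 1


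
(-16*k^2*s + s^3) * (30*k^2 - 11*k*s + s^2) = -480*k^4*s + 176*k^3*s^2 + 14*k^2*s^3 - 11*k*s^4 + s^5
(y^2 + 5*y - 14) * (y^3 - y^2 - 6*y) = y^5 + 4*y^4 - 25*y^3 - 16*y^2 + 84*y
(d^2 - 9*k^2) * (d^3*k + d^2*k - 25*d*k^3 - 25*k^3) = d^5*k + d^4*k - 34*d^3*k^3 - 34*d^2*k^3 + 225*d*k^5 + 225*k^5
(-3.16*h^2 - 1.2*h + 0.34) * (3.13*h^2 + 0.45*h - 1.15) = -9.8908*h^4 - 5.178*h^3 + 4.1582*h^2 + 1.533*h - 0.391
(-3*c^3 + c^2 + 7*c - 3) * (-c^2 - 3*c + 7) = 3*c^5 + 8*c^4 - 31*c^3 - 11*c^2 + 58*c - 21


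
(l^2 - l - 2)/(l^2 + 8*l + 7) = (l - 2)/(l + 7)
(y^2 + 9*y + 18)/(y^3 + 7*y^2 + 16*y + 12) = (y + 6)/(y^2 + 4*y + 4)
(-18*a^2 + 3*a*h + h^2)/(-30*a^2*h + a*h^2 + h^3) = (3*a - h)/(h*(5*a - h))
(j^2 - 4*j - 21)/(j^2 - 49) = (j + 3)/(j + 7)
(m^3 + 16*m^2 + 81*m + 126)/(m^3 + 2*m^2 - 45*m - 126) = (m + 7)/(m - 7)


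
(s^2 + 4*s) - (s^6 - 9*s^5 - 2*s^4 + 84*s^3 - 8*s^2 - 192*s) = -s^6 + 9*s^5 + 2*s^4 - 84*s^3 + 9*s^2 + 196*s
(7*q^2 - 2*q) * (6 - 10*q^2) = -70*q^4 + 20*q^3 + 42*q^2 - 12*q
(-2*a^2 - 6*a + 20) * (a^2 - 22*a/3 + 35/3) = -2*a^4 + 26*a^3/3 + 122*a^2/3 - 650*a/3 + 700/3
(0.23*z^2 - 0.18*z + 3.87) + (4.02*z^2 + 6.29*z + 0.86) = 4.25*z^2 + 6.11*z + 4.73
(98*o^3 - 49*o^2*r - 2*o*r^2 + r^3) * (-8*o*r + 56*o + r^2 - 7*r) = -784*o^4*r + 5488*o^4 + 490*o^3*r^2 - 3430*o^3*r - 33*o^2*r^3 + 231*o^2*r^2 - 10*o*r^4 + 70*o*r^3 + r^5 - 7*r^4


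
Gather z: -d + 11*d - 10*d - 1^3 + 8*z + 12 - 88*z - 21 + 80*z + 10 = 0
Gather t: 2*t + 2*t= 4*t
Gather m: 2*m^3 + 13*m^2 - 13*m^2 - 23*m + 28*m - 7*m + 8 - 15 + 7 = 2*m^3 - 2*m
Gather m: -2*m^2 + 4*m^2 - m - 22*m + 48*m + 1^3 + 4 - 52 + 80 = 2*m^2 + 25*m + 33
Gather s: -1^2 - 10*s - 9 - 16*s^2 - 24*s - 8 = -16*s^2 - 34*s - 18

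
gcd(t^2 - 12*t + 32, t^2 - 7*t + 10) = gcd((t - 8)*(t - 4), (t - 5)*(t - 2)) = 1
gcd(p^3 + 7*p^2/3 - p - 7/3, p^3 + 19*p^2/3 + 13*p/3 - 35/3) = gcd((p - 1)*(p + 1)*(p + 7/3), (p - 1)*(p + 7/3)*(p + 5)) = p^2 + 4*p/3 - 7/3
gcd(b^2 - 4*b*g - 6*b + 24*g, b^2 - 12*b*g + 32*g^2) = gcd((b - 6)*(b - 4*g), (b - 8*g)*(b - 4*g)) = b - 4*g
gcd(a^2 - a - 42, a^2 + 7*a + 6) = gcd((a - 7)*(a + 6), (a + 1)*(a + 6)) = a + 6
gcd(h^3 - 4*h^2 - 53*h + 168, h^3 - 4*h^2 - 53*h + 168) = h^3 - 4*h^2 - 53*h + 168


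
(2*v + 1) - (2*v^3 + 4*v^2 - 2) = -2*v^3 - 4*v^2 + 2*v + 3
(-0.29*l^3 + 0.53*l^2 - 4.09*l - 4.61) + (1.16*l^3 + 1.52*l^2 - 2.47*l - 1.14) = 0.87*l^3 + 2.05*l^2 - 6.56*l - 5.75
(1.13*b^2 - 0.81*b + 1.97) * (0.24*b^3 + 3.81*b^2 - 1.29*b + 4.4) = 0.2712*b^5 + 4.1109*b^4 - 4.071*b^3 + 13.5226*b^2 - 6.1053*b + 8.668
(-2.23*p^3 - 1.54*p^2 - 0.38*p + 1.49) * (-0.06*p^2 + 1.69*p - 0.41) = 0.1338*p^5 - 3.6763*p^4 - 1.6655*p^3 - 0.1002*p^2 + 2.6739*p - 0.6109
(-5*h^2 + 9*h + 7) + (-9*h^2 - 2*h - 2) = -14*h^2 + 7*h + 5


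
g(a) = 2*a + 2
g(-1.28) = -0.56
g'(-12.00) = 2.00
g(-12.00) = -22.00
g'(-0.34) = 2.00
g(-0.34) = 1.32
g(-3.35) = -4.70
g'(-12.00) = 2.00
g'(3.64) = 2.00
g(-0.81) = 0.38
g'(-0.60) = 2.00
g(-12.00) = -22.00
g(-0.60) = 0.80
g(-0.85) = 0.30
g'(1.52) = 2.00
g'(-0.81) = 2.00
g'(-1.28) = 2.00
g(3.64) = 9.28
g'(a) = 2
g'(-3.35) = 2.00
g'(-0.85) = 2.00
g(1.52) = 5.04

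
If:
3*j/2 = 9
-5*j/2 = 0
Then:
No Solution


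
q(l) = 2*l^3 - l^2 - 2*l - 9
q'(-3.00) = 58.00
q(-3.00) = -66.00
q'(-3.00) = 58.00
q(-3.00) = -66.00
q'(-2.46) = 39.23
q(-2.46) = -39.91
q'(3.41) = 60.95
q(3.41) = 51.86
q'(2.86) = 41.36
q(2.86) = 23.89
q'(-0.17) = -1.49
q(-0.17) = -8.70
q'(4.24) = 97.39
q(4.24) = 116.99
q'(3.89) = 81.01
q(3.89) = 85.82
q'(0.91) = 1.15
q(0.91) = -10.14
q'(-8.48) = 446.42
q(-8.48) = -1283.55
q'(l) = 6*l^2 - 2*l - 2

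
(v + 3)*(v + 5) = v^2 + 8*v + 15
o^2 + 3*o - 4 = (o - 1)*(o + 4)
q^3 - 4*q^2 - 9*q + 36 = (q - 4)*(q - 3)*(q + 3)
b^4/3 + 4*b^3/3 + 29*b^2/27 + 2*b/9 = b*(b/3 + 1)*(b + 1/3)*(b + 2/3)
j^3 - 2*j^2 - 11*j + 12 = (j - 4)*(j - 1)*(j + 3)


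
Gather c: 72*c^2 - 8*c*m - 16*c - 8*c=72*c^2 + c*(-8*m - 24)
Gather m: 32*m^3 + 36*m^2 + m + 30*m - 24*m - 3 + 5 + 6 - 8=32*m^3 + 36*m^2 + 7*m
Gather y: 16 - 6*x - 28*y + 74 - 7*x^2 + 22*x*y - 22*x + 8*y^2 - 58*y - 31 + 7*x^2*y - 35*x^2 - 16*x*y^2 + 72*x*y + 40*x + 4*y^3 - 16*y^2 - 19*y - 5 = -42*x^2 + 12*x + 4*y^3 + y^2*(-16*x - 8) + y*(7*x^2 + 94*x - 105) + 54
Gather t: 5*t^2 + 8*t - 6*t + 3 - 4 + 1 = 5*t^2 + 2*t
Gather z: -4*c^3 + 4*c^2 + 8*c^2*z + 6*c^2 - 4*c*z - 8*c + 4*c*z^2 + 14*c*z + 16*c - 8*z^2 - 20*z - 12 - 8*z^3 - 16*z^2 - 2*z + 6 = -4*c^3 + 10*c^2 + 8*c - 8*z^3 + z^2*(4*c - 24) + z*(8*c^2 + 10*c - 22) - 6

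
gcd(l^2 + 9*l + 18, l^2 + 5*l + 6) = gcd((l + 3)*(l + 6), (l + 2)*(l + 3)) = l + 3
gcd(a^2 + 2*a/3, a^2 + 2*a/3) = a^2 + 2*a/3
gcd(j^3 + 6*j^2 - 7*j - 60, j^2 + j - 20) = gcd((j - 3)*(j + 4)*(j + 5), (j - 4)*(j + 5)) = j + 5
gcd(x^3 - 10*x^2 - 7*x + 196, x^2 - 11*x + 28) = x - 7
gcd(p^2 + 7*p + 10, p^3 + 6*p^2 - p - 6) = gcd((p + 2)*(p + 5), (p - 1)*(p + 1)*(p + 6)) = 1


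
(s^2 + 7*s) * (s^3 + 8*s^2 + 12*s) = s^5 + 15*s^4 + 68*s^3 + 84*s^2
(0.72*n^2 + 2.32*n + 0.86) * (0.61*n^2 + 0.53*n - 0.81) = 0.4392*n^4 + 1.7968*n^3 + 1.171*n^2 - 1.4234*n - 0.6966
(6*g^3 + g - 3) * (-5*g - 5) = -30*g^4 - 30*g^3 - 5*g^2 + 10*g + 15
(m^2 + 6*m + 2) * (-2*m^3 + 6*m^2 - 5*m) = -2*m^5 - 6*m^4 + 27*m^3 - 18*m^2 - 10*m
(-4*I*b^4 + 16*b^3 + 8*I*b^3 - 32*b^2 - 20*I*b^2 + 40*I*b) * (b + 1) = -4*I*b^5 + 16*b^4 + 4*I*b^4 - 16*b^3 - 12*I*b^3 - 32*b^2 + 20*I*b^2 + 40*I*b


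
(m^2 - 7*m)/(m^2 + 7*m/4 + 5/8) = 8*m*(m - 7)/(8*m^2 + 14*m + 5)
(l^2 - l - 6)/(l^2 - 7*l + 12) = (l + 2)/(l - 4)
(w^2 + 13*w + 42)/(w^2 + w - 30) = (w + 7)/(w - 5)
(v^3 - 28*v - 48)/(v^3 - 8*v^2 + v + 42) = (v^2 - 2*v - 24)/(v^2 - 10*v + 21)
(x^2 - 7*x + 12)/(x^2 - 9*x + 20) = (x - 3)/(x - 5)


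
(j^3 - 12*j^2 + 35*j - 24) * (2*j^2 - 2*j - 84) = 2*j^5 - 26*j^4 + 10*j^3 + 890*j^2 - 2892*j + 2016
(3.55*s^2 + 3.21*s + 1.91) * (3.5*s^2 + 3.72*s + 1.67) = 12.425*s^4 + 24.441*s^3 + 24.5547*s^2 + 12.4659*s + 3.1897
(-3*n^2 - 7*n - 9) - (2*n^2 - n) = -5*n^2 - 6*n - 9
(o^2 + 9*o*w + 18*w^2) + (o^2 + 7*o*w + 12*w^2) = 2*o^2 + 16*o*w + 30*w^2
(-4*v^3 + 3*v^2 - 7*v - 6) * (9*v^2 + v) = -36*v^5 + 23*v^4 - 60*v^3 - 61*v^2 - 6*v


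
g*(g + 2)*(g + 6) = g^3 + 8*g^2 + 12*g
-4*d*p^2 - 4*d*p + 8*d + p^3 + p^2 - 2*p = (-4*d + p)*(p - 1)*(p + 2)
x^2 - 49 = (x - 7)*(x + 7)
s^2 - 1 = (s - 1)*(s + 1)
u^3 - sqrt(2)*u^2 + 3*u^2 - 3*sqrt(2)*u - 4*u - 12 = (u + 3)*(u - 2*sqrt(2))*(u + sqrt(2))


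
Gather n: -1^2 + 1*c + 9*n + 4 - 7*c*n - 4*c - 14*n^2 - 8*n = -3*c - 14*n^2 + n*(1 - 7*c) + 3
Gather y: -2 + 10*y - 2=10*y - 4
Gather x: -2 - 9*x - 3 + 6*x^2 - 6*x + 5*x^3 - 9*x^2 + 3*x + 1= 5*x^3 - 3*x^2 - 12*x - 4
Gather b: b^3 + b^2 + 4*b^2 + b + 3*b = b^3 + 5*b^2 + 4*b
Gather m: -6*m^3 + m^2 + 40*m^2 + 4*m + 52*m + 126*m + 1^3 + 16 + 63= -6*m^3 + 41*m^2 + 182*m + 80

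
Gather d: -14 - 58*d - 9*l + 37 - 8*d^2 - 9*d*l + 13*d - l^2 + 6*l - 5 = -8*d^2 + d*(-9*l - 45) - l^2 - 3*l + 18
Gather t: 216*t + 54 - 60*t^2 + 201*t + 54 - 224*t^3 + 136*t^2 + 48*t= -224*t^3 + 76*t^2 + 465*t + 108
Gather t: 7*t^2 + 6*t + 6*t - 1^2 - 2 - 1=7*t^2 + 12*t - 4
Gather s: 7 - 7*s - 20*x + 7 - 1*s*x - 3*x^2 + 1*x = s*(-x - 7) - 3*x^2 - 19*x + 14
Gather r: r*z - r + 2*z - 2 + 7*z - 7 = r*(z - 1) + 9*z - 9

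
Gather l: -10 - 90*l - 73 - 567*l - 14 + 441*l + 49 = -216*l - 48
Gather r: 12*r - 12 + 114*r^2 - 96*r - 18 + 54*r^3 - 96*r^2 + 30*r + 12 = 54*r^3 + 18*r^2 - 54*r - 18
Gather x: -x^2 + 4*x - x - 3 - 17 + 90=-x^2 + 3*x + 70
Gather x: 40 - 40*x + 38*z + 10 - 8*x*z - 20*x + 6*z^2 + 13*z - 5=x*(-8*z - 60) + 6*z^2 + 51*z + 45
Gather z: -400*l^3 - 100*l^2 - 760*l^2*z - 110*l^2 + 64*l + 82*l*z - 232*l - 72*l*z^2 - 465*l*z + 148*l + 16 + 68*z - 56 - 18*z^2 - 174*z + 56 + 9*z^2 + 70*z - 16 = -400*l^3 - 210*l^2 - 20*l + z^2*(-72*l - 9) + z*(-760*l^2 - 383*l - 36)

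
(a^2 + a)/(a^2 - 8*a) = (a + 1)/(a - 8)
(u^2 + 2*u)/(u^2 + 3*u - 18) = u*(u + 2)/(u^2 + 3*u - 18)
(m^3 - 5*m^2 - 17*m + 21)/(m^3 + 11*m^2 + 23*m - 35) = (m^2 - 4*m - 21)/(m^2 + 12*m + 35)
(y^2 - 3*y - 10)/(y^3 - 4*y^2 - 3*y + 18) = (y - 5)/(y^2 - 6*y + 9)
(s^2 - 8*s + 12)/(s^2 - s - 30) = (s - 2)/(s + 5)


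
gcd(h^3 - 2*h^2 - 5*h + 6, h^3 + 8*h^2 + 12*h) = h + 2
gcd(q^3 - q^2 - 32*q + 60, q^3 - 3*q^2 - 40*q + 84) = q^2 + 4*q - 12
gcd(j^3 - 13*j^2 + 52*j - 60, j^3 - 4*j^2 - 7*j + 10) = j - 5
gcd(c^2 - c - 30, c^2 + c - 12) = 1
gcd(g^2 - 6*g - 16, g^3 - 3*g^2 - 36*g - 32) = g - 8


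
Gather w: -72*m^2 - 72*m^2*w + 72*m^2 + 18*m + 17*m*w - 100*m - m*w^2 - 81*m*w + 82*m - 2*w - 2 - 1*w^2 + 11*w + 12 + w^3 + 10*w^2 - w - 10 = w^3 + w^2*(9 - m) + w*(-72*m^2 - 64*m + 8)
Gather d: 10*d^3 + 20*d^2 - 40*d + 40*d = 10*d^3 + 20*d^2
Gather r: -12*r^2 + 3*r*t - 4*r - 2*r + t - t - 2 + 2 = -12*r^2 + r*(3*t - 6)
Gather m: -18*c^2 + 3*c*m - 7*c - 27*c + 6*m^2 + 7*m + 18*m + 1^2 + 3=-18*c^2 - 34*c + 6*m^2 + m*(3*c + 25) + 4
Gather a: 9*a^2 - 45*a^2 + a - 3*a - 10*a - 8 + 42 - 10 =-36*a^2 - 12*a + 24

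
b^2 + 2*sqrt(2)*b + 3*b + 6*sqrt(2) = (b + 3)*(b + 2*sqrt(2))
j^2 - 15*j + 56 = (j - 8)*(j - 7)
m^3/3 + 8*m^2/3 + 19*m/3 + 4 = (m/3 + 1/3)*(m + 3)*(m + 4)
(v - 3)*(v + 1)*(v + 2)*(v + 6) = v^4 + 6*v^3 - 7*v^2 - 48*v - 36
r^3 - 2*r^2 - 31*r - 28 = (r - 7)*(r + 1)*(r + 4)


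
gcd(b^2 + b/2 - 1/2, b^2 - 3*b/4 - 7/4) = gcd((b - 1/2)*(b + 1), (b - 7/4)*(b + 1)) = b + 1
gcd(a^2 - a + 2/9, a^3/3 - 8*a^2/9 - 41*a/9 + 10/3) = a - 2/3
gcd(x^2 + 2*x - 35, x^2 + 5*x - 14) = x + 7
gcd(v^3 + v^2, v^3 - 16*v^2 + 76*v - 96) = 1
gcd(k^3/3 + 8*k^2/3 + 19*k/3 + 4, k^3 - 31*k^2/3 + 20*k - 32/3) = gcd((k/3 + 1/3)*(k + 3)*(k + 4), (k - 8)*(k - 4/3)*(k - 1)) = 1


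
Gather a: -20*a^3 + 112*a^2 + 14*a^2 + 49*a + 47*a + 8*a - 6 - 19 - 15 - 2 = -20*a^3 + 126*a^2 + 104*a - 42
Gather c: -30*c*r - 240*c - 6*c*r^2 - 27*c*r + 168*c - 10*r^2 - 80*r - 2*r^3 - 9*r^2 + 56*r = c*(-6*r^2 - 57*r - 72) - 2*r^3 - 19*r^2 - 24*r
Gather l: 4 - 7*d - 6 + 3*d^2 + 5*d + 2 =3*d^2 - 2*d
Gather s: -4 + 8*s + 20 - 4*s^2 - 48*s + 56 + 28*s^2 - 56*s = 24*s^2 - 96*s + 72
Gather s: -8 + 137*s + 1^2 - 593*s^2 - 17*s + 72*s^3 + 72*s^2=72*s^3 - 521*s^2 + 120*s - 7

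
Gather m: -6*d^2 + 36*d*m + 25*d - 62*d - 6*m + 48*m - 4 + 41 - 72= -6*d^2 - 37*d + m*(36*d + 42) - 35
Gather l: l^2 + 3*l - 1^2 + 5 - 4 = l^2 + 3*l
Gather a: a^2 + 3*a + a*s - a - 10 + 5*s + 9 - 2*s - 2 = a^2 + a*(s + 2) + 3*s - 3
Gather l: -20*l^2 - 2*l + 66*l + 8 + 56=-20*l^2 + 64*l + 64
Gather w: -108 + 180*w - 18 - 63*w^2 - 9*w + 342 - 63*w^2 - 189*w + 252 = -126*w^2 - 18*w + 468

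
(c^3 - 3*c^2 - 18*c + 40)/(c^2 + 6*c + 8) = (c^2 - 7*c + 10)/(c + 2)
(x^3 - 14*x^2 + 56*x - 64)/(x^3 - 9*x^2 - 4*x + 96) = (x - 2)/(x + 3)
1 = 1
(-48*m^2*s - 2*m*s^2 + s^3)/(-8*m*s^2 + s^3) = (6*m + s)/s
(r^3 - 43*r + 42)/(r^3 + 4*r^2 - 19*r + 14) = (r - 6)/(r - 2)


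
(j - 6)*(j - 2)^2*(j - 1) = j^4 - 11*j^3 + 38*j^2 - 52*j + 24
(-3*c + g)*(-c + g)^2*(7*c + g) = -21*c^4 + 46*c^3*g - 28*c^2*g^2 + 2*c*g^3 + g^4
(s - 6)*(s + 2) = s^2 - 4*s - 12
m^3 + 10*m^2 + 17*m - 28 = (m - 1)*(m + 4)*(m + 7)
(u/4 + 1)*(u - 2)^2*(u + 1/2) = u^4/4 + u^3/8 - 3*u^2 + 5*u/2 + 2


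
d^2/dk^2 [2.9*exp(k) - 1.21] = 2.9*exp(k)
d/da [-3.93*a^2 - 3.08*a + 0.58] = -7.86*a - 3.08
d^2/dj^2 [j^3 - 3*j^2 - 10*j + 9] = 6*j - 6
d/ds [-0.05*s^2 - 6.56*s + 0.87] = -0.1*s - 6.56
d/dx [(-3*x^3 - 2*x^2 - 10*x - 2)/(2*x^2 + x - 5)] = (-6*x^4 - 6*x^3 + 63*x^2 + 28*x + 52)/(4*x^4 + 4*x^3 - 19*x^2 - 10*x + 25)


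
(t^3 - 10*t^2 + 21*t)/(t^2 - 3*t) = t - 7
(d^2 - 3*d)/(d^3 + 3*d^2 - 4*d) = (d - 3)/(d^2 + 3*d - 4)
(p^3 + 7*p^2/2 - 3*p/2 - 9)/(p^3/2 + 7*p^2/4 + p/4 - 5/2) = 2*(2*p^2 + 3*p - 9)/(2*p^2 + 3*p - 5)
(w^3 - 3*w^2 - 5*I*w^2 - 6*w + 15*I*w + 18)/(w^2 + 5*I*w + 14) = (w^2 - 3*w*(1 + I) + 9*I)/(w + 7*I)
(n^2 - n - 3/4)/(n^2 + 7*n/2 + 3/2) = (n - 3/2)/(n + 3)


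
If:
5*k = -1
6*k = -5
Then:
No Solution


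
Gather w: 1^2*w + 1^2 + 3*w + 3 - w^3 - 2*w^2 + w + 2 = -w^3 - 2*w^2 + 5*w + 6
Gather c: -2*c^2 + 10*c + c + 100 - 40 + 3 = -2*c^2 + 11*c + 63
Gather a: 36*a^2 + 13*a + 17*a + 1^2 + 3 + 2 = 36*a^2 + 30*a + 6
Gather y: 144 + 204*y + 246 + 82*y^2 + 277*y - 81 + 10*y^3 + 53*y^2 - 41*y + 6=10*y^3 + 135*y^2 + 440*y + 315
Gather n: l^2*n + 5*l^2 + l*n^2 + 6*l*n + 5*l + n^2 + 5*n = 5*l^2 + 5*l + n^2*(l + 1) + n*(l^2 + 6*l + 5)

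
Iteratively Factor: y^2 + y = (y + 1)*(y)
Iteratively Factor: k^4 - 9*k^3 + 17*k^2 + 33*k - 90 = (k - 3)*(k^3 - 6*k^2 - k + 30) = (k - 5)*(k - 3)*(k^2 - k - 6) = (k - 5)*(k - 3)*(k + 2)*(k - 3)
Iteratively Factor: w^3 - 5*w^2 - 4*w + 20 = (w + 2)*(w^2 - 7*w + 10) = (w - 5)*(w + 2)*(w - 2)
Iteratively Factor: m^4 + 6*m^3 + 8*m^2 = (m)*(m^3 + 6*m^2 + 8*m) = m*(m + 4)*(m^2 + 2*m) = m^2*(m + 4)*(m + 2)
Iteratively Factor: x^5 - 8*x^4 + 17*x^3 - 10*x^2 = (x)*(x^4 - 8*x^3 + 17*x^2 - 10*x) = x^2*(x^3 - 8*x^2 + 17*x - 10) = x^2*(x - 1)*(x^2 - 7*x + 10) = x^2*(x - 5)*(x - 1)*(x - 2)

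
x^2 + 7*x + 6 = (x + 1)*(x + 6)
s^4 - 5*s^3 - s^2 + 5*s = s*(s - 5)*(s - 1)*(s + 1)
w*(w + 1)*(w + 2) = w^3 + 3*w^2 + 2*w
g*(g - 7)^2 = g^3 - 14*g^2 + 49*g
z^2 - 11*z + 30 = (z - 6)*(z - 5)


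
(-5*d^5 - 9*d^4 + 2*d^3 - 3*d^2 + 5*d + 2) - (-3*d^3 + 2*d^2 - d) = -5*d^5 - 9*d^4 + 5*d^3 - 5*d^2 + 6*d + 2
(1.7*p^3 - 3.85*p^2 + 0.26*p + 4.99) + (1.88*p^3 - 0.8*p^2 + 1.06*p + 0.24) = 3.58*p^3 - 4.65*p^2 + 1.32*p + 5.23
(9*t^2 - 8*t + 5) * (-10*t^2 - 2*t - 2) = -90*t^4 + 62*t^3 - 52*t^2 + 6*t - 10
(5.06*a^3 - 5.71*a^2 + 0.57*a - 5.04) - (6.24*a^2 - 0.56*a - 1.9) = 5.06*a^3 - 11.95*a^2 + 1.13*a - 3.14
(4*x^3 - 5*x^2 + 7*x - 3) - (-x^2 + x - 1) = 4*x^3 - 4*x^2 + 6*x - 2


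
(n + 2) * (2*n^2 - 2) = 2*n^3 + 4*n^2 - 2*n - 4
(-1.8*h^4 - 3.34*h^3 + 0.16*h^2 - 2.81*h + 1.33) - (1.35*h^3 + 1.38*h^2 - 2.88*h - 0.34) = -1.8*h^4 - 4.69*h^3 - 1.22*h^2 + 0.0699999999999998*h + 1.67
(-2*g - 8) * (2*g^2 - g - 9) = -4*g^3 - 14*g^2 + 26*g + 72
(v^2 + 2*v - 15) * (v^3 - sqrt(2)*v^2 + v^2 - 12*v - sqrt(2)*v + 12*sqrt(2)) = v^5 - sqrt(2)*v^4 + 3*v^4 - 25*v^3 - 3*sqrt(2)*v^3 - 39*v^2 + 25*sqrt(2)*v^2 + 39*sqrt(2)*v + 180*v - 180*sqrt(2)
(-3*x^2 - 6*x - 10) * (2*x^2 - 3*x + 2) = -6*x^4 - 3*x^3 - 8*x^2 + 18*x - 20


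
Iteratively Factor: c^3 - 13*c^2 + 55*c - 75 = (c - 5)*(c^2 - 8*c + 15) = (c - 5)^2*(c - 3)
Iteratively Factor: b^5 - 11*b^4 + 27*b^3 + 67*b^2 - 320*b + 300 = (b - 2)*(b^4 - 9*b^3 + 9*b^2 + 85*b - 150) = (b - 2)^2*(b^3 - 7*b^2 - 5*b + 75) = (b - 5)*(b - 2)^2*(b^2 - 2*b - 15) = (b - 5)^2*(b - 2)^2*(b + 3)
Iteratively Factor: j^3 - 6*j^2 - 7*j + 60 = (j - 4)*(j^2 - 2*j - 15) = (j - 4)*(j + 3)*(j - 5)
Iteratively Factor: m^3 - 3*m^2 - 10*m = (m - 5)*(m^2 + 2*m) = m*(m - 5)*(m + 2)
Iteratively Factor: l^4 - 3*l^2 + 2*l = (l)*(l^3 - 3*l + 2) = l*(l - 1)*(l^2 + l - 2) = l*(l - 1)^2*(l + 2)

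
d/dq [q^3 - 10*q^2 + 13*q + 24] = 3*q^2 - 20*q + 13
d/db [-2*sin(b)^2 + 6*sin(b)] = 2*(3 - 2*sin(b))*cos(b)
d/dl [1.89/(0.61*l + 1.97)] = -1.1529/(0.61*l + 1.97)^2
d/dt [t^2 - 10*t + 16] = 2*t - 10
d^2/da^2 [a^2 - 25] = 2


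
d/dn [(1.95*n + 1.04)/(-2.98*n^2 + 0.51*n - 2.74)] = (5.811*n^2 + 6.1984*n - 5.8734)/(8.8804*n^4 - 3.0396*n^3 + 16.5905*n^2 - 2.7948*n + 7.5076)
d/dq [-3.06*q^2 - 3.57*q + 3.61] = -6.12*q - 3.57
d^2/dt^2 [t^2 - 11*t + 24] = 2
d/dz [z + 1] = 1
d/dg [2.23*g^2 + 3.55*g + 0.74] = 4.46*g + 3.55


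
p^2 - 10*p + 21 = (p - 7)*(p - 3)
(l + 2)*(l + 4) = l^2 + 6*l + 8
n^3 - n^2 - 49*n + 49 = (n - 7)*(n - 1)*(n + 7)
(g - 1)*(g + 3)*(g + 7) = g^3 + 9*g^2 + 11*g - 21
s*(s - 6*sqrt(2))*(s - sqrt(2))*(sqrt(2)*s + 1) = sqrt(2)*s^4 - 13*s^3 + 5*sqrt(2)*s^2 + 12*s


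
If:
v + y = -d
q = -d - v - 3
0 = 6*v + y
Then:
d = -5*y/6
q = y - 3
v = -y/6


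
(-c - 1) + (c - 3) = -4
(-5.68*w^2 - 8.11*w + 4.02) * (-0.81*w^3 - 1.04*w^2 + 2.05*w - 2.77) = 4.6008*w^5 + 12.4763*w^4 - 6.4658*w^3 - 5.0727*w^2 + 30.7057*w - 11.1354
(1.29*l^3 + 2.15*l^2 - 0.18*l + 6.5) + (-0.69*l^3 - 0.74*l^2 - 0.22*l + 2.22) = 0.6*l^3 + 1.41*l^2 - 0.4*l + 8.72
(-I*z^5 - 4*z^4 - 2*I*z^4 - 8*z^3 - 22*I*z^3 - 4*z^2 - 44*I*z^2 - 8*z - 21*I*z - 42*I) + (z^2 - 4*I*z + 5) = -I*z^5 - 4*z^4 - 2*I*z^4 - 8*z^3 - 22*I*z^3 - 3*z^2 - 44*I*z^2 - 8*z - 25*I*z + 5 - 42*I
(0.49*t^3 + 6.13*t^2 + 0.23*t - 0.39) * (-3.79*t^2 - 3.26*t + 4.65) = -1.8571*t^5 - 24.8301*t^4 - 18.577*t^3 + 29.2328*t^2 + 2.3409*t - 1.8135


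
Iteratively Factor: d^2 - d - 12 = (d - 4)*(d + 3)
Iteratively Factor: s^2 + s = (s + 1)*(s)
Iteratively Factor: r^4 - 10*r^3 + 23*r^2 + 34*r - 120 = (r - 3)*(r^3 - 7*r^2 + 2*r + 40) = (r - 3)*(r + 2)*(r^2 - 9*r + 20) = (r - 4)*(r - 3)*(r + 2)*(r - 5)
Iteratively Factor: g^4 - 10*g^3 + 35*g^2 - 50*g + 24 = (g - 1)*(g^3 - 9*g^2 + 26*g - 24) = (g - 4)*(g - 1)*(g^2 - 5*g + 6) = (g - 4)*(g - 3)*(g - 1)*(g - 2)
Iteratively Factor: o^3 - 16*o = (o - 4)*(o^2 + 4*o) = (o - 4)*(o + 4)*(o)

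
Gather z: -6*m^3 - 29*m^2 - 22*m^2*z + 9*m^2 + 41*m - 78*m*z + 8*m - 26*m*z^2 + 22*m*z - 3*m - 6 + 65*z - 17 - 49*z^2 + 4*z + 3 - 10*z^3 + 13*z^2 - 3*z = -6*m^3 - 20*m^2 + 46*m - 10*z^3 + z^2*(-26*m - 36) + z*(-22*m^2 - 56*m + 66) - 20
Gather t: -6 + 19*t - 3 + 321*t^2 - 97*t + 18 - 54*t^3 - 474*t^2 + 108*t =-54*t^3 - 153*t^2 + 30*t + 9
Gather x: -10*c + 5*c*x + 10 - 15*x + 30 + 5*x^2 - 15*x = -10*c + 5*x^2 + x*(5*c - 30) + 40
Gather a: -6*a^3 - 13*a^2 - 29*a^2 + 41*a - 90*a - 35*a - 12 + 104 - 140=-6*a^3 - 42*a^2 - 84*a - 48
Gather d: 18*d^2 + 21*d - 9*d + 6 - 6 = 18*d^2 + 12*d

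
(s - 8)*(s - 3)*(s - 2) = s^3 - 13*s^2 + 46*s - 48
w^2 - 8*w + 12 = (w - 6)*(w - 2)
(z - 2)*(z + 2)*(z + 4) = z^3 + 4*z^2 - 4*z - 16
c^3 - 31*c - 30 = (c - 6)*(c + 1)*(c + 5)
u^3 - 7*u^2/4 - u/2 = u*(u - 2)*(u + 1/4)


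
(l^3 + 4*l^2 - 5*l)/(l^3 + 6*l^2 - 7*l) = (l + 5)/(l + 7)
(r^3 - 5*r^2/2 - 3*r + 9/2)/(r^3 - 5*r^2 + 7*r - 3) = (r + 3/2)/(r - 1)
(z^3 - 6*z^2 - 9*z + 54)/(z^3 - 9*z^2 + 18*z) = (z + 3)/z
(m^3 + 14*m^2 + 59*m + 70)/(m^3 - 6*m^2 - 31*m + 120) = (m^2 + 9*m + 14)/(m^2 - 11*m + 24)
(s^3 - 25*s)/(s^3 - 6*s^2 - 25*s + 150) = s/(s - 6)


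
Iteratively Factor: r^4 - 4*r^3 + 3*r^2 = (r - 1)*(r^3 - 3*r^2) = r*(r - 1)*(r^2 - 3*r) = r*(r - 3)*(r - 1)*(r)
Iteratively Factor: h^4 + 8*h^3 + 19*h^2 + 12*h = (h + 1)*(h^3 + 7*h^2 + 12*h) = h*(h + 1)*(h^2 + 7*h + 12) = h*(h + 1)*(h + 3)*(h + 4)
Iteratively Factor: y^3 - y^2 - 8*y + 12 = (y + 3)*(y^2 - 4*y + 4) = (y - 2)*(y + 3)*(y - 2)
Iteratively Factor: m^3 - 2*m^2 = (m)*(m^2 - 2*m) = m^2*(m - 2)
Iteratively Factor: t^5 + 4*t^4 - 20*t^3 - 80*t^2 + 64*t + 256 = (t - 4)*(t^4 + 8*t^3 + 12*t^2 - 32*t - 64) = (t - 4)*(t + 2)*(t^3 + 6*t^2 - 32) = (t - 4)*(t - 2)*(t + 2)*(t^2 + 8*t + 16) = (t - 4)*(t - 2)*(t + 2)*(t + 4)*(t + 4)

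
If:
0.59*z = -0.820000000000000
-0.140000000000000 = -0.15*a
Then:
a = 0.93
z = -1.39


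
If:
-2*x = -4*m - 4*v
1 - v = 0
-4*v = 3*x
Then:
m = -5/3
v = 1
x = -4/3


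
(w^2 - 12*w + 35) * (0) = 0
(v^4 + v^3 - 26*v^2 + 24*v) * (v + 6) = v^5 + 7*v^4 - 20*v^3 - 132*v^2 + 144*v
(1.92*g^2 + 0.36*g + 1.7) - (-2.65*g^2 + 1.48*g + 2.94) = 4.57*g^2 - 1.12*g - 1.24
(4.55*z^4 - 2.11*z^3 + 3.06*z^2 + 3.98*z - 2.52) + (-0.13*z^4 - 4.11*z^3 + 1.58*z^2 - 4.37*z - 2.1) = 4.42*z^4 - 6.22*z^3 + 4.64*z^2 - 0.39*z - 4.62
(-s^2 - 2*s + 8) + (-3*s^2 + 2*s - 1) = 7 - 4*s^2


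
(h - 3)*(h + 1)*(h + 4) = h^3 + 2*h^2 - 11*h - 12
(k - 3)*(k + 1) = k^2 - 2*k - 3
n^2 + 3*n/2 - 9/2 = (n - 3/2)*(n + 3)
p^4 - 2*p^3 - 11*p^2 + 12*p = p*(p - 4)*(p - 1)*(p + 3)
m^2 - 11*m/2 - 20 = (m - 8)*(m + 5/2)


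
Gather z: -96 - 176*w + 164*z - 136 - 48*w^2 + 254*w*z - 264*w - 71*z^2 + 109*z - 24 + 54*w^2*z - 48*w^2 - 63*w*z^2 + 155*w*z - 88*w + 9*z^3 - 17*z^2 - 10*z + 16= -96*w^2 - 528*w + 9*z^3 + z^2*(-63*w - 88) + z*(54*w^2 + 409*w + 263) - 240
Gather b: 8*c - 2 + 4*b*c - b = b*(4*c - 1) + 8*c - 2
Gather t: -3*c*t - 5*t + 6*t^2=6*t^2 + t*(-3*c - 5)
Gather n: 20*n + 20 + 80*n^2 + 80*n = 80*n^2 + 100*n + 20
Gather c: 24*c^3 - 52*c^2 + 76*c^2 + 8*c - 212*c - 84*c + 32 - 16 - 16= 24*c^3 + 24*c^2 - 288*c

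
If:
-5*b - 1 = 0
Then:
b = -1/5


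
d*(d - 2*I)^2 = d^3 - 4*I*d^2 - 4*d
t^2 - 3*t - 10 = (t - 5)*(t + 2)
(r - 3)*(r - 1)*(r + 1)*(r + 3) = r^4 - 10*r^2 + 9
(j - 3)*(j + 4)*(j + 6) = j^3 + 7*j^2 - 6*j - 72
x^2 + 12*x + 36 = (x + 6)^2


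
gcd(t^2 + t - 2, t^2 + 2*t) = t + 2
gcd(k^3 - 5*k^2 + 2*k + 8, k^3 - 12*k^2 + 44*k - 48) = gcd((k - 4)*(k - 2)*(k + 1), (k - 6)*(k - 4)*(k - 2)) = k^2 - 6*k + 8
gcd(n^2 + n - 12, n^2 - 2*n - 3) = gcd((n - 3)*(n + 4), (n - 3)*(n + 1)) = n - 3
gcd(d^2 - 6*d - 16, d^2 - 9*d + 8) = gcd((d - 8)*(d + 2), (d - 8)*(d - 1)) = d - 8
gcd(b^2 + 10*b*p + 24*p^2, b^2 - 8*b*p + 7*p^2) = 1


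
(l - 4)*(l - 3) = l^2 - 7*l + 12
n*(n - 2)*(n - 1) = n^3 - 3*n^2 + 2*n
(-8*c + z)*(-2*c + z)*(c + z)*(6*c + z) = 96*c^4 + 52*c^3*z - 48*c^2*z^2 - 3*c*z^3 + z^4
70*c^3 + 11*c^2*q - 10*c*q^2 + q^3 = (-7*c + q)*(-5*c + q)*(2*c + q)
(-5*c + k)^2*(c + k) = 25*c^3 + 15*c^2*k - 9*c*k^2 + k^3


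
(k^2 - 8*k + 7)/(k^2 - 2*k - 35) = (k - 1)/(k + 5)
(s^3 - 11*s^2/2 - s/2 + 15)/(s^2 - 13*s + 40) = (s^2 - s/2 - 3)/(s - 8)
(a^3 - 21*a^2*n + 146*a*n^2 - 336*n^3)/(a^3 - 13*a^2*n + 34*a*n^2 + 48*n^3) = (a - 7*n)/(a + n)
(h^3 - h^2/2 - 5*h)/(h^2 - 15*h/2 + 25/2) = h*(h + 2)/(h - 5)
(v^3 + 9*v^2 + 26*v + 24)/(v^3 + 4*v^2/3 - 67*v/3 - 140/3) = 3*(v^2 + 5*v + 6)/(3*v^2 - 8*v - 35)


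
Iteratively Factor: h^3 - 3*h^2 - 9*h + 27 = (h + 3)*(h^2 - 6*h + 9) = (h - 3)*(h + 3)*(h - 3)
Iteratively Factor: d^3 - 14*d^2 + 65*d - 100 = (d - 4)*(d^2 - 10*d + 25) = (d - 5)*(d - 4)*(d - 5)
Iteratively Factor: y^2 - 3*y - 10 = (y + 2)*(y - 5)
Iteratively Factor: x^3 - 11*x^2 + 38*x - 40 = (x - 2)*(x^2 - 9*x + 20) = (x - 4)*(x - 2)*(x - 5)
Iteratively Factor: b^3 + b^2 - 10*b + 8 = (b - 1)*(b^2 + 2*b - 8) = (b - 1)*(b + 4)*(b - 2)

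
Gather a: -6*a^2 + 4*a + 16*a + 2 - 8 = -6*a^2 + 20*a - 6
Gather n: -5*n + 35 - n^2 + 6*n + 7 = -n^2 + n + 42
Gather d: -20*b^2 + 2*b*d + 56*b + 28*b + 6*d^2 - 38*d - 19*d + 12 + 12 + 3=-20*b^2 + 84*b + 6*d^2 + d*(2*b - 57) + 27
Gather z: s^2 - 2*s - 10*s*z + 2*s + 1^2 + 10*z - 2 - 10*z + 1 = s^2 - 10*s*z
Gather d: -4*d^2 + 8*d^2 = 4*d^2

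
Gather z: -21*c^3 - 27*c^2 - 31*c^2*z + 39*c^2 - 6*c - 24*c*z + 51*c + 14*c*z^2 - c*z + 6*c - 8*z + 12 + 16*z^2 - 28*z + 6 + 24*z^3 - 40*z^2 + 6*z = -21*c^3 + 12*c^2 + 51*c + 24*z^3 + z^2*(14*c - 24) + z*(-31*c^2 - 25*c - 30) + 18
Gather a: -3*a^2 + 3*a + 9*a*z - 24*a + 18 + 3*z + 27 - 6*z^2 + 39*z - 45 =-3*a^2 + a*(9*z - 21) - 6*z^2 + 42*z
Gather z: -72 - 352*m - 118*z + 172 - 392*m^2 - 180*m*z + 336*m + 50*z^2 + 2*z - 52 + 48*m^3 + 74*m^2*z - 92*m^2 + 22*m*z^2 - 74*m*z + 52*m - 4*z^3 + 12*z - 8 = 48*m^3 - 484*m^2 + 36*m - 4*z^3 + z^2*(22*m + 50) + z*(74*m^2 - 254*m - 104) + 40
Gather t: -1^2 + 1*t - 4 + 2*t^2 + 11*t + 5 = 2*t^2 + 12*t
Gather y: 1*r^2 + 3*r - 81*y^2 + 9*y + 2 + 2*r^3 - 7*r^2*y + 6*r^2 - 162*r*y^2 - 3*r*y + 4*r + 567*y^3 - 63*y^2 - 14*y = 2*r^3 + 7*r^2 + 7*r + 567*y^3 + y^2*(-162*r - 144) + y*(-7*r^2 - 3*r - 5) + 2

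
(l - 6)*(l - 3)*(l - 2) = l^3 - 11*l^2 + 36*l - 36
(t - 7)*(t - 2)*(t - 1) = t^3 - 10*t^2 + 23*t - 14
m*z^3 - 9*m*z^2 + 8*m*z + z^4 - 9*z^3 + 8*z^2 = z*(m + z)*(z - 8)*(z - 1)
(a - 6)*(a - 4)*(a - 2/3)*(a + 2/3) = a^4 - 10*a^3 + 212*a^2/9 + 40*a/9 - 32/3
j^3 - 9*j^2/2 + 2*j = j*(j - 4)*(j - 1/2)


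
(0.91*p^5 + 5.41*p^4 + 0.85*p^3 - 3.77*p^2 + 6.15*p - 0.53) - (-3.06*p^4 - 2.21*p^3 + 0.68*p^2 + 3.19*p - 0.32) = 0.91*p^5 + 8.47*p^4 + 3.06*p^3 - 4.45*p^2 + 2.96*p - 0.21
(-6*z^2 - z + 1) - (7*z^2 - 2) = -13*z^2 - z + 3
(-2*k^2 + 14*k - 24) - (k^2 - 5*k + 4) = -3*k^2 + 19*k - 28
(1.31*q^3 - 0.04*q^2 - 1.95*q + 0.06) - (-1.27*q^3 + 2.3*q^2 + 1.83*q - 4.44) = 2.58*q^3 - 2.34*q^2 - 3.78*q + 4.5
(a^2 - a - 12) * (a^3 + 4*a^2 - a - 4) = a^5 + 3*a^4 - 17*a^3 - 51*a^2 + 16*a + 48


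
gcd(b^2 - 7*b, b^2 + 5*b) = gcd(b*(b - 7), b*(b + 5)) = b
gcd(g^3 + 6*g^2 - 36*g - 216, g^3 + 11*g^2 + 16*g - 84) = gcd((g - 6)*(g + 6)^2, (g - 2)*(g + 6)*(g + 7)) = g + 6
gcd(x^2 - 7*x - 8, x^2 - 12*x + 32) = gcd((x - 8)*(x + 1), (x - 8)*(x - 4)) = x - 8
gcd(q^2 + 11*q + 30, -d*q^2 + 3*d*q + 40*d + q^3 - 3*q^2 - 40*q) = q + 5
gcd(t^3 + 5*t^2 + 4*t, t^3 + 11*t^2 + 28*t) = t^2 + 4*t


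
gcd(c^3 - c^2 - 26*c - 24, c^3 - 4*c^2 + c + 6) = c + 1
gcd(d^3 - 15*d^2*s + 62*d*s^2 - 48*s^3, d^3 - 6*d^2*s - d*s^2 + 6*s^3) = d^2 - 7*d*s + 6*s^2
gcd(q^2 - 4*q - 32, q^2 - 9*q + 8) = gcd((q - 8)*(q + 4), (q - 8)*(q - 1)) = q - 8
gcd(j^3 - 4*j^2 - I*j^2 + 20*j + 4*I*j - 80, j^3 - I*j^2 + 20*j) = j^2 - I*j + 20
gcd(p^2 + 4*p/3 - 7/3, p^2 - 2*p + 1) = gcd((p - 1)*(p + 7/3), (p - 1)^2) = p - 1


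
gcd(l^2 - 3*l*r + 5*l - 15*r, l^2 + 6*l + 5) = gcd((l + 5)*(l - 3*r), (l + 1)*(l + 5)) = l + 5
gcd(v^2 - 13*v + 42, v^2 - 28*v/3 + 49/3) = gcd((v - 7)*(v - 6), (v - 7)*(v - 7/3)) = v - 7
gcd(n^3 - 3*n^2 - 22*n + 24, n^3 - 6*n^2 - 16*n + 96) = n^2 - 2*n - 24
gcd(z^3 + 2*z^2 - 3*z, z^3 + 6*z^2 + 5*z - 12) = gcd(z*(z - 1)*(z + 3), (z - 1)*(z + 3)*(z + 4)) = z^2 + 2*z - 3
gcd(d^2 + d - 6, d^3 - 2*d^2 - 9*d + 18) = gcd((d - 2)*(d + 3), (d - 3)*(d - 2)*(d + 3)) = d^2 + d - 6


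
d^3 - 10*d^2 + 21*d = d*(d - 7)*(d - 3)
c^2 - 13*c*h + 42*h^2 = (c - 7*h)*(c - 6*h)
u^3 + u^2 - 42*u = u*(u - 6)*(u + 7)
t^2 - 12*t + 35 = (t - 7)*(t - 5)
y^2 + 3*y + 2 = (y + 1)*(y + 2)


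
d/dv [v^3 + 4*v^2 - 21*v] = 3*v^2 + 8*v - 21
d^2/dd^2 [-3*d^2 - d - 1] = -6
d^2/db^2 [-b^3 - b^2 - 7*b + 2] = -6*b - 2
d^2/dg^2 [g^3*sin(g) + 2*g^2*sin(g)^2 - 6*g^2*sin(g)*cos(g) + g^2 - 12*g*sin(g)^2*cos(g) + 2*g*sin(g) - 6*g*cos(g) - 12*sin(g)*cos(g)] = -g^3*sin(g) + 12*g^2*sin(2*g) + 6*g^2*cos(g) + 4*g^2*cos(2*g) + 4*g*sin(g) + 8*g*sin(2*g) + 9*g*cos(g) - 24*g*cos(2*g) - 27*g*cos(3*g) + 18*sin(g) + 18*sin(2*g) - 18*sin(3*g) + 4*cos(g) - 2*cos(2*g) + 4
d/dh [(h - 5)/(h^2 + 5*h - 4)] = (h^2 + 5*h - (h - 5)*(2*h + 5) - 4)/(h^2 + 5*h - 4)^2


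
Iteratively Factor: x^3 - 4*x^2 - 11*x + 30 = (x + 3)*(x^2 - 7*x + 10) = (x - 2)*(x + 3)*(x - 5)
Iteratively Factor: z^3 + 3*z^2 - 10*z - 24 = (z - 3)*(z^2 + 6*z + 8) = (z - 3)*(z + 2)*(z + 4)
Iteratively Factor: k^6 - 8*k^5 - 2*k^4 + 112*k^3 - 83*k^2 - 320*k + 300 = (k + 2)*(k^5 - 10*k^4 + 18*k^3 + 76*k^2 - 235*k + 150) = (k + 2)*(k + 3)*(k^4 - 13*k^3 + 57*k^2 - 95*k + 50) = (k - 2)*(k + 2)*(k + 3)*(k^3 - 11*k^2 + 35*k - 25) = (k - 5)*(k - 2)*(k + 2)*(k + 3)*(k^2 - 6*k + 5) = (k - 5)*(k - 2)*(k - 1)*(k + 2)*(k + 3)*(k - 5)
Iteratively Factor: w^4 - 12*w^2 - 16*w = (w + 2)*(w^3 - 2*w^2 - 8*w) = w*(w + 2)*(w^2 - 2*w - 8) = w*(w + 2)^2*(w - 4)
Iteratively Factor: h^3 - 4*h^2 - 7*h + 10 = (h + 2)*(h^2 - 6*h + 5) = (h - 1)*(h + 2)*(h - 5)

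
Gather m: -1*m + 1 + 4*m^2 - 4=4*m^2 - m - 3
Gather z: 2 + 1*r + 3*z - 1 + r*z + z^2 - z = r + z^2 + z*(r + 2) + 1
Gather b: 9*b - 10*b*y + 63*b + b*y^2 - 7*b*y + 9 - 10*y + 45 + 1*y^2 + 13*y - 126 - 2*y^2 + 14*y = b*(y^2 - 17*y + 72) - y^2 + 17*y - 72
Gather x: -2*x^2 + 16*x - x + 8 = -2*x^2 + 15*x + 8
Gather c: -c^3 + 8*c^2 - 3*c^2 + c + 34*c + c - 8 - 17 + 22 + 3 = -c^3 + 5*c^2 + 36*c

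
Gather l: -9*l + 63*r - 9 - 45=-9*l + 63*r - 54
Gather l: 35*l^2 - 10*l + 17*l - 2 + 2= 35*l^2 + 7*l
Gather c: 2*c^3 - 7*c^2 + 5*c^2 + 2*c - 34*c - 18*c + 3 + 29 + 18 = 2*c^3 - 2*c^2 - 50*c + 50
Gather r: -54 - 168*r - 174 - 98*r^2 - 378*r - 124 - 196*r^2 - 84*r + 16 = -294*r^2 - 630*r - 336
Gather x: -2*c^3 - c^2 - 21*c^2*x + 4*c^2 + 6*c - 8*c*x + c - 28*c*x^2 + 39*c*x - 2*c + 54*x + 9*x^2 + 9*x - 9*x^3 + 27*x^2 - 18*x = -2*c^3 + 3*c^2 + 5*c - 9*x^3 + x^2*(36 - 28*c) + x*(-21*c^2 + 31*c + 45)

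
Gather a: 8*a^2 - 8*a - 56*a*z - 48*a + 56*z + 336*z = 8*a^2 + a*(-56*z - 56) + 392*z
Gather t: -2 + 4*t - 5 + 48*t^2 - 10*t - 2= 48*t^2 - 6*t - 9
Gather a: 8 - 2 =6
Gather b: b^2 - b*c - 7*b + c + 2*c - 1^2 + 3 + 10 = b^2 + b*(-c - 7) + 3*c + 12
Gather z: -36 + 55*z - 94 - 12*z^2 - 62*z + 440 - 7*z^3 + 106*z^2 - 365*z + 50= -7*z^3 + 94*z^2 - 372*z + 360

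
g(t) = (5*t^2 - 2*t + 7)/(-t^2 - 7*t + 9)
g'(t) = (2*t + 7)*(5*t^2 - 2*t + 7)/(-t^2 - 7*t + 9)^2 + (10*t - 2)/(-t^2 - 7*t + 9) = (-37*t^2 + 104*t + 31)/(t^4 + 14*t^3 + 31*t^2 - 126*t + 81)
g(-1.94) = 1.58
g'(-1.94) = -0.88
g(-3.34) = 3.27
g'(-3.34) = -1.62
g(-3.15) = 2.98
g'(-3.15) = -1.49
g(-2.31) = 1.93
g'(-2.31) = -1.03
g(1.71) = -3.09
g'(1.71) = 2.90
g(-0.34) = 0.73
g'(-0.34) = -0.07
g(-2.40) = 2.03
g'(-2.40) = -1.07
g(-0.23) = 0.73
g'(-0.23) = 0.05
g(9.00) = -2.92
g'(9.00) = -0.11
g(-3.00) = 2.76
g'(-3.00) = -1.39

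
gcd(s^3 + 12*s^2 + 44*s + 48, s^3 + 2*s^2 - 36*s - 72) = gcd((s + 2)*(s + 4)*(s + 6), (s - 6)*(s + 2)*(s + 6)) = s^2 + 8*s + 12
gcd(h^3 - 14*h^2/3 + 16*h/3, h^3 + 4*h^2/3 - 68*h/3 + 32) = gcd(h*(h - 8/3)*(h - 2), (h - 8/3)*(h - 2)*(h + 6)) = h^2 - 14*h/3 + 16/3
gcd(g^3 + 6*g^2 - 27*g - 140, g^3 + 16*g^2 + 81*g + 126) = g + 7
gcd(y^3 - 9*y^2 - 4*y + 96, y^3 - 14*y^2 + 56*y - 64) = y^2 - 12*y + 32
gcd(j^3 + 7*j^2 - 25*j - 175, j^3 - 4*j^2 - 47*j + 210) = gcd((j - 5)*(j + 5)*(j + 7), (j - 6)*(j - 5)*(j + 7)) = j^2 + 2*j - 35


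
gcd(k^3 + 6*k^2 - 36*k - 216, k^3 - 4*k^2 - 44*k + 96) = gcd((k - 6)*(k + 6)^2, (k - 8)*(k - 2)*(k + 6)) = k + 6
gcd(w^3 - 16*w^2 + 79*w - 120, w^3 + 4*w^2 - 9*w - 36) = w - 3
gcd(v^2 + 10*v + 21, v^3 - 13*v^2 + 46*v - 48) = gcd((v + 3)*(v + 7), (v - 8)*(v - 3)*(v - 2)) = 1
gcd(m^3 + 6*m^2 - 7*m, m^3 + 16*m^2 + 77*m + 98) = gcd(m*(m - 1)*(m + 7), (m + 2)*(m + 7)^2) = m + 7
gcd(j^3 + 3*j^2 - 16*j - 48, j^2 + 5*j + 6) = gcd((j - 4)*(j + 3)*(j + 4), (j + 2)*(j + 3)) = j + 3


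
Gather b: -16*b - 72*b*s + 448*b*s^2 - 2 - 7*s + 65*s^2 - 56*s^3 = b*(448*s^2 - 72*s - 16) - 56*s^3 + 65*s^2 - 7*s - 2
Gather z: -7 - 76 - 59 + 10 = -132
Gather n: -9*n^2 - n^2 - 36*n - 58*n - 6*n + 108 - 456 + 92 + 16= -10*n^2 - 100*n - 240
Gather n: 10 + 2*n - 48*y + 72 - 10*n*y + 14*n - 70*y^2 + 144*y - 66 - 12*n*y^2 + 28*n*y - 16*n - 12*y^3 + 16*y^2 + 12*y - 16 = n*(-12*y^2 + 18*y) - 12*y^3 - 54*y^2 + 108*y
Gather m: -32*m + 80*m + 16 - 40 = 48*m - 24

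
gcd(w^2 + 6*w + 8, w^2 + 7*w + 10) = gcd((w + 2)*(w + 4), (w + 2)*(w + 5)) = w + 2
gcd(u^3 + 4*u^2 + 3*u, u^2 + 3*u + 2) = u + 1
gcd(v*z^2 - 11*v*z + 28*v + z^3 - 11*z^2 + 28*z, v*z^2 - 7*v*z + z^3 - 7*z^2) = v*z - 7*v + z^2 - 7*z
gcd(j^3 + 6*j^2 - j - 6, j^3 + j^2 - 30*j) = j + 6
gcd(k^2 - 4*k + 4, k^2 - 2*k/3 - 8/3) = k - 2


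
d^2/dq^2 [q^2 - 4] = 2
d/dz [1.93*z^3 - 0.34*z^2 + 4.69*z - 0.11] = 5.79*z^2 - 0.68*z + 4.69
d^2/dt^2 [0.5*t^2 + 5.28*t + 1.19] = 1.00000000000000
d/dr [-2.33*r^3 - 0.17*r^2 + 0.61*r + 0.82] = -6.99*r^2 - 0.34*r + 0.61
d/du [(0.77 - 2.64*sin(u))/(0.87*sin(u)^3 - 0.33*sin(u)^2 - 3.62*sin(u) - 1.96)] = (4.5936*sin(u)^3 - 2.8809*sin(u)^2 + 0.5082*sin(u) + 7.9618)*cos(u)/(0.7569*sin(u)^6 - 0.5742*sin(u)^5 - 6.1899*sin(u)^4 - 1.0212*sin(u)^3 + 14.398*sin(u)^2 + 14.1904*sin(u) + 3.8416)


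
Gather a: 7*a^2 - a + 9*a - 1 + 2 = 7*a^2 + 8*a + 1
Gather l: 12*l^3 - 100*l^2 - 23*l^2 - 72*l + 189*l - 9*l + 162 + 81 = 12*l^3 - 123*l^2 + 108*l + 243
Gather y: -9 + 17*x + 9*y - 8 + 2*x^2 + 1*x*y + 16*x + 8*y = 2*x^2 + 33*x + y*(x + 17) - 17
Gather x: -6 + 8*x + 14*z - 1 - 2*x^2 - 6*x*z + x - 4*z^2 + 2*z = -2*x^2 + x*(9 - 6*z) - 4*z^2 + 16*z - 7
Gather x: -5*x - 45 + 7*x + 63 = 2*x + 18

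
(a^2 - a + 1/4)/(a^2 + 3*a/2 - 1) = (a - 1/2)/(a + 2)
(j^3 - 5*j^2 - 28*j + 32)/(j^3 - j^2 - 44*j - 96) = (j - 1)/(j + 3)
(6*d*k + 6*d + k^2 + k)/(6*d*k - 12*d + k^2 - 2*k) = (k + 1)/(k - 2)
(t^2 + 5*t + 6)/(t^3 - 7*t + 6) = (t + 2)/(t^2 - 3*t + 2)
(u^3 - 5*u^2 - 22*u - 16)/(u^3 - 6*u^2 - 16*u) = (u + 1)/u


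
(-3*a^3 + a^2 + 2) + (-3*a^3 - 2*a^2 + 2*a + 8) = -6*a^3 - a^2 + 2*a + 10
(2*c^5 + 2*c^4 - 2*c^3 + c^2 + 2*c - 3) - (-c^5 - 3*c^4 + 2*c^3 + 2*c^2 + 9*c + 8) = 3*c^5 + 5*c^4 - 4*c^3 - c^2 - 7*c - 11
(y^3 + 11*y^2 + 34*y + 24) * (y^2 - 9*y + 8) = y^5 + 2*y^4 - 57*y^3 - 194*y^2 + 56*y + 192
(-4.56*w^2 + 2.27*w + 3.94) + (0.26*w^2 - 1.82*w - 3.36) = -4.3*w^2 + 0.45*w + 0.58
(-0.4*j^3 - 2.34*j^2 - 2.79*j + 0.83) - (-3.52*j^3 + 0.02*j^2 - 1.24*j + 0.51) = 3.12*j^3 - 2.36*j^2 - 1.55*j + 0.32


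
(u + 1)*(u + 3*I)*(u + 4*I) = u^3 + u^2 + 7*I*u^2 - 12*u + 7*I*u - 12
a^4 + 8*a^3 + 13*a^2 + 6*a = a*(a + 1)^2*(a + 6)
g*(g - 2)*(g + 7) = g^3 + 5*g^2 - 14*g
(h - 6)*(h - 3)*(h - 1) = h^3 - 10*h^2 + 27*h - 18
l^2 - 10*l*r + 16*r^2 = (l - 8*r)*(l - 2*r)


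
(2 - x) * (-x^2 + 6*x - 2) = x^3 - 8*x^2 + 14*x - 4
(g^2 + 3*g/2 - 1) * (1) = g^2 + 3*g/2 - 1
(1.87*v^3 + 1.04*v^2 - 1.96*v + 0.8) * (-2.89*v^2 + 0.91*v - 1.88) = -5.4043*v^5 - 1.3039*v^4 + 3.0952*v^3 - 6.0508*v^2 + 4.4128*v - 1.504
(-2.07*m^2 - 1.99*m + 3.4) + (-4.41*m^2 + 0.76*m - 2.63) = -6.48*m^2 - 1.23*m + 0.77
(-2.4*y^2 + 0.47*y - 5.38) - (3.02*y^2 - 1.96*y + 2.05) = -5.42*y^2 + 2.43*y - 7.43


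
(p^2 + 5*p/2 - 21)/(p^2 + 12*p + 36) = (p - 7/2)/(p + 6)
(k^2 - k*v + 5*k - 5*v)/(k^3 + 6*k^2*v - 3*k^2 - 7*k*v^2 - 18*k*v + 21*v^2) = (k + 5)/(k^2 + 7*k*v - 3*k - 21*v)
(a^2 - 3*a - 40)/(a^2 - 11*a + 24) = (a + 5)/(a - 3)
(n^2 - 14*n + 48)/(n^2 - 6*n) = (n - 8)/n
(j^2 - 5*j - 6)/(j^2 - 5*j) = (j^2 - 5*j - 6)/(j*(j - 5))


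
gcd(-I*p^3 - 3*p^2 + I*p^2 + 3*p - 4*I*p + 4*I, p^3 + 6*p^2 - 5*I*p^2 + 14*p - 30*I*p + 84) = 1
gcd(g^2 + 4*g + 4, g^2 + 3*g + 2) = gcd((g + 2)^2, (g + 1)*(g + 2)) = g + 2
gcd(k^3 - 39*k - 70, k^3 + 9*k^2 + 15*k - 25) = k + 5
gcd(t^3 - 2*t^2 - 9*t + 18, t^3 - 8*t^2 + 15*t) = t - 3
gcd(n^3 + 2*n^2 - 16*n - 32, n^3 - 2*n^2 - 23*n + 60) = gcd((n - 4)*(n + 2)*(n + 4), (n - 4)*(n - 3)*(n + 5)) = n - 4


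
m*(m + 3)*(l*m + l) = l*m^3 + 4*l*m^2 + 3*l*m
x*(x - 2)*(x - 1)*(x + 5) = x^4 + 2*x^3 - 13*x^2 + 10*x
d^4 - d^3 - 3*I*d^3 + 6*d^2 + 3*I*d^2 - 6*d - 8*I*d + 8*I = (d - 1)*(d - 4*I)*(d - I)*(d + 2*I)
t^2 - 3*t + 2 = (t - 2)*(t - 1)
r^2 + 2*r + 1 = (r + 1)^2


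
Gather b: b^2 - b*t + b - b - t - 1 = b^2 - b*t - t - 1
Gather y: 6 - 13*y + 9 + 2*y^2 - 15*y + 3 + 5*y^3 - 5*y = 5*y^3 + 2*y^2 - 33*y + 18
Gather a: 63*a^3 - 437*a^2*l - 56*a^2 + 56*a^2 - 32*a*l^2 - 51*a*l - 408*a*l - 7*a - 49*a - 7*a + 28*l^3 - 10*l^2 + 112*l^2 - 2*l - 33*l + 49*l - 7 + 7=63*a^3 - 437*a^2*l + a*(-32*l^2 - 459*l - 63) + 28*l^3 + 102*l^2 + 14*l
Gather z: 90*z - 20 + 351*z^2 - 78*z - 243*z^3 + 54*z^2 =-243*z^3 + 405*z^2 + 12*z - 20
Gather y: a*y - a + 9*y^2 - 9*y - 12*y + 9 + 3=-a + 9*y^2 + y*(a - 21) + 12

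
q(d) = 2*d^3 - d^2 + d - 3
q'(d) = 6*d^2 - 2*d + 1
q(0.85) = -1.64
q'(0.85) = 3.64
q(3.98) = 111.23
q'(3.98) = 88.08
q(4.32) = 143.90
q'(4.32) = 104.33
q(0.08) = -2.93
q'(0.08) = 0.88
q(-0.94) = -6.48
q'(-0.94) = 8.18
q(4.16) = 127.84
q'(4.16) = 96.51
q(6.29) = 461.44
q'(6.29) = 225.80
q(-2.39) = -38.41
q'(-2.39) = 40.05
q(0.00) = -3.00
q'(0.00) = 1.00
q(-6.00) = -477.00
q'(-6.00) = 229.00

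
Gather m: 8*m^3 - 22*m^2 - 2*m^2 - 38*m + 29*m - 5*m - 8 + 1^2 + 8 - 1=8*m^3 - 24*m^2 - 14*m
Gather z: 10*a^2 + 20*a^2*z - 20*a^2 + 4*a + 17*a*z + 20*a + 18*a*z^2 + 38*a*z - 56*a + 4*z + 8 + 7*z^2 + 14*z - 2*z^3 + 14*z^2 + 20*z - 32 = -10*a^2 - 32*a - 2*z^3 + z^2*(18*a + 21) + z*(20*a^2 + 55*a + 38) - 24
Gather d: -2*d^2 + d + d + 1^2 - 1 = -2*d^2 + 2*d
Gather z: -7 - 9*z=-9*z - 7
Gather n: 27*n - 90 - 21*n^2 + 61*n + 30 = -21*n^2 + 88*n - 60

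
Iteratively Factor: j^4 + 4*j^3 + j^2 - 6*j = (j - 1)*(j^3 + 5*j^2 + 6*j) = j*(j - 1)*(j^2 + 5*j + 6) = j*(j - 1)*(j + 3)*(j + 2)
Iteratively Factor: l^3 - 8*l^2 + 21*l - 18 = (l - 2)*(l^2 - 6*l + 9) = (l - 3)*(l - 2)*(l - 3)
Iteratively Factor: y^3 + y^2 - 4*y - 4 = (y + 1)*(y^2 - 4) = (y + 1)*(y + 2)*(y - 2)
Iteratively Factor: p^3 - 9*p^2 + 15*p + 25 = (p - 5)*(p^2 - 4*p - 5) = (p - 5)*(p + 1)*(p - 5)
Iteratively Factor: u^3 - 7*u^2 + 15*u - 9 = (u - 3)*(u^2 - 4*u + 3) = (u - 3)^2*(u - 1)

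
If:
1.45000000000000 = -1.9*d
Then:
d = -0.76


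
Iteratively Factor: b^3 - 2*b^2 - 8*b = (b - 4)*(b^2 + 2*b) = b*(b - 4)*(b + 2)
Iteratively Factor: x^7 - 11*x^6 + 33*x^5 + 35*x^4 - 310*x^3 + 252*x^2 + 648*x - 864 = (x + 2)*(x^6 - 13*x^5 + 59*x^4 - 83*x^3 - 144*x^2 + 540*x - 432) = (x - 3)*(x + 2)*(x^5 - 10*x^4 + 29*x^3 + 4*x^2 - 132*x + 144) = (x - 3)^2*(x + 2)*(x^4 - 7*x^3 + 8*x^2 + 28*x - 48) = (x - 3)^3*(x + 2)*(x^3 - 4*x^2 - 4*x + 16) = (x - 4)*(x - 3)^3*(x + 2)*(x^2 - 4) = (x - 4)*(x - 3)^3*(x + 2)^2*(x - 2)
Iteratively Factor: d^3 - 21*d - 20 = (d + 1)*(d^2 - d - 20) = (d + 1)*(d + 4)*(d - 5)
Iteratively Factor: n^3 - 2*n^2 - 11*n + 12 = (n + 3)*(n^2 - 5*n + 4) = (n - 4)*(n + 3)*(n - 1)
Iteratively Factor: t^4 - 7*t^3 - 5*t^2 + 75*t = (t + 3)*(t^3 - 10*t^2 + 25*t) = (t - 5)*(t + 3)*(t^2 - 5*t) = t*(t - 5)*(t + 3)*(t - 5)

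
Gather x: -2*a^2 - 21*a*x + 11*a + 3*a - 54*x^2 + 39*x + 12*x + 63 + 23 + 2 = -2*a^2 + 14*a - 54*x^2 + x*(51 - 21*a) + 88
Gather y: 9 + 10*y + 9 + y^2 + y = y^2 + 11*y + 18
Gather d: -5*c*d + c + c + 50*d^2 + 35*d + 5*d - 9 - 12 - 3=2*c + 50*d^2 + d*(40 - 5*c) - 24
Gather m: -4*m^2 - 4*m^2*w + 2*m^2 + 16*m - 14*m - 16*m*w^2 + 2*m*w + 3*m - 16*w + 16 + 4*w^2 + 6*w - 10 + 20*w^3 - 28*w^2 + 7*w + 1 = m^2*(-4*w - 2) + m*(-16*w^2 + 2*w + 5) + 20*w^3 - 24*w^2 - 3*w + 7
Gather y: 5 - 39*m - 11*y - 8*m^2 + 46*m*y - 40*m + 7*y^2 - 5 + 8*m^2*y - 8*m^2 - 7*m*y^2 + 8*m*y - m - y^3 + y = -16*m^2 - 80*m - y^3 + y^2*(7 - 7*m) + y*(8*m^2 + 54*m - 10)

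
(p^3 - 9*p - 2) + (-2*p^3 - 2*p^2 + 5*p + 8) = -p^3 - 2*p^2 - 4*p + 6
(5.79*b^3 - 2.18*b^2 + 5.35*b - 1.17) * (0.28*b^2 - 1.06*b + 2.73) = 1.6212*b^5 - 6.7478*b^4 + 19.6155*b^3 - 11.95*b^2 + 15.8457*b - 3.1941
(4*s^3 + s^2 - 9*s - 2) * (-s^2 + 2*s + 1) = -4*s^5 + 7*s^4 + 15*s^3 - 15*s^2 - 13*s - 2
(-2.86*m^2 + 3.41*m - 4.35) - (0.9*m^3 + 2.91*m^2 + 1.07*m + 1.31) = -0.9*m^3 - 5.77*m^2 + 2.34*m - 5.66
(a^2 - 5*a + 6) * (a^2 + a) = a^4 - 4*a^3 + a^2 + 6*a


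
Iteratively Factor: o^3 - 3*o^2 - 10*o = (o - 5)*(o^2 + 2*o) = o*(o - 5)*(o + 2)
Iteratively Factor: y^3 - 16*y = (y - 4)*(y^2 + 4*y) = y*(y - 4)*(y + 4)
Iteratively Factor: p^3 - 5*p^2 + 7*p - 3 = (p - 3)*(p^2 - 2*p + 1) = (p - 3)*(p - 1)*(p - 1)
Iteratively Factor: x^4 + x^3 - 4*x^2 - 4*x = (x + 1)*(x^3 - 4*x) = (x - 2)*(x + 1)*(x^2 + 2*x) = x*(x - 2)*(x + 1)*(x + 2)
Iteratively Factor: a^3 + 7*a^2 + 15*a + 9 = (a + 3)*(a^2 + 4*a + 3) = (a + 1)*(a + 3)*(a + 3)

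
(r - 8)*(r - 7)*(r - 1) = r^3 - 16*r^2 + 71*r - 56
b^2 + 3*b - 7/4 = (b - 1/2)*(b + 7/2)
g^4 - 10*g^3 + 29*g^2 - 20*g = g*(g - 5)*(g - 4)*(g - 1)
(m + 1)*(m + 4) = m^2 + 5*m + 4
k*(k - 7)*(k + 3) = k^3 - 4*k^2 - 21*k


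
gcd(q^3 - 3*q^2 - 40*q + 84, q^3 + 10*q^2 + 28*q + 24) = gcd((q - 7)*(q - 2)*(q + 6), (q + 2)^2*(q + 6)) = q + 6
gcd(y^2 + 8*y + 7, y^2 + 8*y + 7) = y^2 + 8*y + 7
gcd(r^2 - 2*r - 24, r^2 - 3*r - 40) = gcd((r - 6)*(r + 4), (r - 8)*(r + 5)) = 1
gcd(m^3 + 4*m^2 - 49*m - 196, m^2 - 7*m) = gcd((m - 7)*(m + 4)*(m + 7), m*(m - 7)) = m - 7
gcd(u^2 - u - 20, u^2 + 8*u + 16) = u + 4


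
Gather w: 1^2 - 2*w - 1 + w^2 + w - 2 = w^2 - w - 2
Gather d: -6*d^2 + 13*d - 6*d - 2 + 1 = -6*d^2 + 7*d - 1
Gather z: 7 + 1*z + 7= z + 14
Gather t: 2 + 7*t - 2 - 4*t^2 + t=-4*t^2 + 8*t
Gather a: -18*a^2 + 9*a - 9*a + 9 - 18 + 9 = -18*a^2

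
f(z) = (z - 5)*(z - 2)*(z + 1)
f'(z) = (z - 5)*(z - 2) + (z - 5)*(z + 1) + (z - 2)*(z + 1) = 3*z^2 - 12*z + 3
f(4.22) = -9.04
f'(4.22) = 5.79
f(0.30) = 10.39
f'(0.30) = -0.33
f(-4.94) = -271.80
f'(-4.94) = 135.49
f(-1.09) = -1.69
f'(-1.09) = 19.64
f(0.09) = 10.22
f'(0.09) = 1.94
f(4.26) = -8.80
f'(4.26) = 6.32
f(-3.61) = -126.07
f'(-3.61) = 85.42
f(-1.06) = -1.11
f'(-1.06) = 19.09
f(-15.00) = -4760.00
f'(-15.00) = 858.00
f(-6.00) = -440.00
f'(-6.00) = 183.00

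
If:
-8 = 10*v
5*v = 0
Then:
No Solution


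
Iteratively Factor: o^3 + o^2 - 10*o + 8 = (o - 1)*(o^2 + 2*o - 8) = (o - 1)*(o + 4)*(o - 2)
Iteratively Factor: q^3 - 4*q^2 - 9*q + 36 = (q - 3)*(q^2 - q - 12) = (q - 4)*(q - 3)*(q + 3)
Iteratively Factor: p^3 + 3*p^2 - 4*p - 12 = (p + 2)*(p^2 + p - 6) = (p + 2)*(p + 3)*(p - 2)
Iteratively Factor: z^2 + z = (z + 1)*(z)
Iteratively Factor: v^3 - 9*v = (v - 3)*(v^2 + 3*v) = v*(v - 3)*(v + 3)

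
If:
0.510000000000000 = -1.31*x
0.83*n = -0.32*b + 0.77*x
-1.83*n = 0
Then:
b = -0.94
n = 0.00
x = -0.39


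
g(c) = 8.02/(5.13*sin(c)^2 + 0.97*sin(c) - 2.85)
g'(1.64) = 0.60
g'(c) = 8.02*(-10.26*sin(c)*cos(c) - 0.97*cos(c))/(5.13*sin(c)^2 + 0.97*sin(c) - 2.85)^2 = -(82.2852*sin(c) + 7.7794)*cos(c)/(5.13*sin(c)^2 + 0.97*sin(c) - 2.85)^2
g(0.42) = -5.01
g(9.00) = -5.08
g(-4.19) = 4.35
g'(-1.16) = 82.41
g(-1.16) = 14.01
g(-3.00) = -2.78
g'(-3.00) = -0.46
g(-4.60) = 2.52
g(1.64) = 2.49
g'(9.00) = 15.24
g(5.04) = 9.66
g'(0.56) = -55.41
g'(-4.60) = 0.99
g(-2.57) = -4.28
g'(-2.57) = -8.80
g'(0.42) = -14.71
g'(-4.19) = 11.61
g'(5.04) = 32.72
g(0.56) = -9.04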